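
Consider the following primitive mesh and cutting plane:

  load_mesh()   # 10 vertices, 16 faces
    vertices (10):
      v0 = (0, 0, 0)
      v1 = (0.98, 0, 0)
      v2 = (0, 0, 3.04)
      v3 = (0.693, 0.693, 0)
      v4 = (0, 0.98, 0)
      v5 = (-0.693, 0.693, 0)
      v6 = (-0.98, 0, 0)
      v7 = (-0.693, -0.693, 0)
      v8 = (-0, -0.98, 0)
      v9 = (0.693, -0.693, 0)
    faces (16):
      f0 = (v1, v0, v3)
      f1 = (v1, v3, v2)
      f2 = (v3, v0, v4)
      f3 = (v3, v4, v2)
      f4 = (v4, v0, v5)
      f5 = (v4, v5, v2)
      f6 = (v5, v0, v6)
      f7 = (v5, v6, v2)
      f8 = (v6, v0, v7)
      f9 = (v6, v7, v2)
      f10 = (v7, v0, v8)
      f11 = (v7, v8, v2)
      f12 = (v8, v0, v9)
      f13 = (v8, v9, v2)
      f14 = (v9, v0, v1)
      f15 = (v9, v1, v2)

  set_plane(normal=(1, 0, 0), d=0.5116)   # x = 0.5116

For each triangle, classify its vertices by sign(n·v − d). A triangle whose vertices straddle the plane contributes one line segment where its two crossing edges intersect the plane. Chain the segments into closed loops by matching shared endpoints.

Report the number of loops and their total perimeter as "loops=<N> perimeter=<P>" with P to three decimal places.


Straddling triangles (8 of 16):
  (v1,v0,v3) [+-+] → (0.5116, 0, 0)–(0.5116, 0.5116, 0)  len=0.5116
  (v1,v3,v2) [++-] → (0.5116, 0.5116, 0.795752)–(0.5116, 0, 1.453)  len=0.8329
  (v3,v0,v4) [+--] → (0.5116, 0.5116, 0)–(0.5116, 0.768125, 0)  len=0.2565
  (v3,v4,v2) [+--] → (0.5116, 0.768125, 0)–(0.5116, 0.5116, 0.795752)  len=0.8361
  (v8,v0,v9) [--+] → (0.5116, -0.5116, 0)–(0.5116, -0.768125, 0)  len=0.2565
  (v8,v9,v2) [-+-] → (0.5116, -0.768125, 0)–(0.5116, -0.5116, 0.795752)  len=0.8361
  (v9,v0,v1) [+-+] → (0.5116, -0.5116, 0)–(0.5116, 0, 0)  len=0.5116
  (v9,v1,v2) [++-] → (0.5116, 0, 1.453)–(0.5116, -0.5116, 0.795752)  len=0.8329

Chained into 1 loop(s):
  loop 1: 8 segments, perimeter = 4.8742
Total perimeter = 4.874

loops=1 perimeter=4.874


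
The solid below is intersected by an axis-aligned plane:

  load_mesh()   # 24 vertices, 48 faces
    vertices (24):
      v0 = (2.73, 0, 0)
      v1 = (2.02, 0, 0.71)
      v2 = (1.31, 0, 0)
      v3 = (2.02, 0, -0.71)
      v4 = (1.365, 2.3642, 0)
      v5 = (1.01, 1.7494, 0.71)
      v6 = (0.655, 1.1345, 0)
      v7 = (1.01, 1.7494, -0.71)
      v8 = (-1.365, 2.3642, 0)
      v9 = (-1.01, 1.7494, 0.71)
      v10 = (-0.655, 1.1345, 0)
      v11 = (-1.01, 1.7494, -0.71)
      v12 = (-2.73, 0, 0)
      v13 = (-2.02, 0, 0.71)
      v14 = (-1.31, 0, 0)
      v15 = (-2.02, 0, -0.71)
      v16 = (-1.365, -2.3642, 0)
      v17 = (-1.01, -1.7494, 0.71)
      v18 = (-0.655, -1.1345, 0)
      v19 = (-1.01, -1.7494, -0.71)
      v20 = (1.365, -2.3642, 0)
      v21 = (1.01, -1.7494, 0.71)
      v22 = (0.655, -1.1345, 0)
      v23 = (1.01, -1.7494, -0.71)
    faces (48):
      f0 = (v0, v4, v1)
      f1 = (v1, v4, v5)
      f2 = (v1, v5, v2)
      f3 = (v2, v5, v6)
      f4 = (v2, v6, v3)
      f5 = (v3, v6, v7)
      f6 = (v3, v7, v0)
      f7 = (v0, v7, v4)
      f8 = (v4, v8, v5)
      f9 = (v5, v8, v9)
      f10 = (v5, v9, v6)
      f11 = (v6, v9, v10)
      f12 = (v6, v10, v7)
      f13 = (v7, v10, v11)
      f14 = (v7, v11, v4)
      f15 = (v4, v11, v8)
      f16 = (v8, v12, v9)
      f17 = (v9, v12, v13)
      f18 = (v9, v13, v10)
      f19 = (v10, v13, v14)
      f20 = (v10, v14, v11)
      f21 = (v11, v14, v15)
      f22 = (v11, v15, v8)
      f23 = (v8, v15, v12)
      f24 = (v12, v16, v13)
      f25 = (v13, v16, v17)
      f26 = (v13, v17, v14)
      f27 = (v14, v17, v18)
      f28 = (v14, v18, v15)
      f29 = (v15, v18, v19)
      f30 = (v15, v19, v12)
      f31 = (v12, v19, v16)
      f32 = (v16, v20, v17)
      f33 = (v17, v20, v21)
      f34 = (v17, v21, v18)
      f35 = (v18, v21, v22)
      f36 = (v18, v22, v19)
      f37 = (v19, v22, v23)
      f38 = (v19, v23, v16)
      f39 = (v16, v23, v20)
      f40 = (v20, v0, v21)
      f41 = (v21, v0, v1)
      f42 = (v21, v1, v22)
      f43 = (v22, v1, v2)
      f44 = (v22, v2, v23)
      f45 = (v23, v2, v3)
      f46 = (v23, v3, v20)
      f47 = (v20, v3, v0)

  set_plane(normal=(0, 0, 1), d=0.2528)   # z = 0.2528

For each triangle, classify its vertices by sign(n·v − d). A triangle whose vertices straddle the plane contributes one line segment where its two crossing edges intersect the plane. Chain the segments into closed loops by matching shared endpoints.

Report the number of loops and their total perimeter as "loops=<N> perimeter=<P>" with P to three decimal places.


loops=2 perimeter=24.240

Straddling triangles (24 of 48):
  (v0,v4,v1) [--+] → (1.59822, 1.52241, 0.2528)–(2.4772, 0, 0.2528)  len=1.7579
  (v1,v4,v5) [+-+] → (1.59822, 1.52241, 0.2528)–(1.2386, 2.1453, 0.2528)  len=0.7192
  (v1,v5,v2) [++-] → (1.20318, 0.622885, 0.2528)–(1.5628, 0, 0.2528)  len=0.7192
  (v2,v5,v6) [-+-] → (1.20318, 0.622885, 0.2528)–(0.7814, 1.35344, 0.2528)  len=0.8436
  (v4,v8,v5) [--+] → (-0.519366, 2.1453, 0.2528)–(1.2386, 2.1453, 0.2528)  len=1.7580
  (v5,v8,v9) [+-+] → (-0.519366, 2.1453, 0.2528)–(-1.2386, 2.1453, 0.2528)  len=0.7192
  (v5,v9,v6) [++-] → (0.0621662, 1.35344, 0.2528)–(0.7814, 1.35344, 0.2528)  len=0.7192
  (v6,v9,v10) [-+-] → (0.0621662, 1.35344, 0.2528)–(-0.7814, 1.35344, 0.2528)  len=0.8436
  (v8,v12,v9) [--+] → (-2.11758, 0.622885, 0.2528)–(-1.2386, 2.1453, 0.2528)  len=1.7579
  (v9,v12,v13) [+-+] → (-2.11758, 0.622885, 0.2528)–(-2.4772, 0, 0.2528)  len=0.7192
  (v9,v13,v10) [++-] → (-1.14102, 0.730554, 0.2528)–(-0.7814, 1.35344, 0.2528)  len=0.7192
  (v10,v13,v14) [-+-] → (-1.14102, 0.730554, 0.2528)–(-1.5628, 0, 0.2528)  len=0.8436
  (v12,v16,v13) [--+] → (-1.59822, -1.52241, 0.2528)–(-2.4772, 0, 0.2528)  len=1.7579
  (v13,v16,v17) [+-+] → (-1.59822, -1.52241, 0.2528)–(-1.2386, -2.1453, 0.2528)  len=0.7192
  (v13,v17,v14) [++-] → (-1.20318, -0.622885, 0.2528)–(-1.5628, 0, 0.2528)  len=0.7192
  (v14,v17,v18) [-+-] → (-1.20318, -0.622885, 0.2528)–(-0.7814, -1.35344, 0.2528)  len=0.8436
  (v16,v20,v17) [--+] → (0.519366, -2.1453, 0.2528)–(-1.2386, -2.1453, 0.2528)  len=1.7580
  (v17,v20,v21) [+-+] → (0.519366, -2.1453, 0.2528)–(1.2386, -2.1453, 0.2528)  len=0.7192
  (v17,v21,v18) [++-] → (-0.0621662, -1.35344, 0.2528)–(-0.7814, -1.35344, 0.2528)  len=0.7192
  (v18,v21,v22) [-+-] → (-0.0621662, -1.35344, 0.2528)–(0.7814, -1.35344, 0.2528)  len=0.8436
  (v20,v0,v21) [--+] → (2.11758, -0.622885, 0.2528)–(1.2386, -2.1453, 0.2528)  len=1.7579
  (v21,v0,v1) [+-+] → (2.11758, -0.622885, 0.2528)–(2.4772, 0, 0.2528)  len=0.7192
  (v21,v1,v22) [++-] → (1.14102, -0.730554, 0.2528)–(0.7814, -1.35344, 0.2528)  len=0.7192
  (v22,v1,v2) [-+-] → (1.14102, -0.730554, 0.2528)–(1.5628, 0, 0.2528)  len=0.8436

Chained into 2 loop(s):
  loop 1: 12 segments, perimeter = 14.8631
  loop 2: 12 segments, perimeter = 9.3769
Total perimeter = 24.240


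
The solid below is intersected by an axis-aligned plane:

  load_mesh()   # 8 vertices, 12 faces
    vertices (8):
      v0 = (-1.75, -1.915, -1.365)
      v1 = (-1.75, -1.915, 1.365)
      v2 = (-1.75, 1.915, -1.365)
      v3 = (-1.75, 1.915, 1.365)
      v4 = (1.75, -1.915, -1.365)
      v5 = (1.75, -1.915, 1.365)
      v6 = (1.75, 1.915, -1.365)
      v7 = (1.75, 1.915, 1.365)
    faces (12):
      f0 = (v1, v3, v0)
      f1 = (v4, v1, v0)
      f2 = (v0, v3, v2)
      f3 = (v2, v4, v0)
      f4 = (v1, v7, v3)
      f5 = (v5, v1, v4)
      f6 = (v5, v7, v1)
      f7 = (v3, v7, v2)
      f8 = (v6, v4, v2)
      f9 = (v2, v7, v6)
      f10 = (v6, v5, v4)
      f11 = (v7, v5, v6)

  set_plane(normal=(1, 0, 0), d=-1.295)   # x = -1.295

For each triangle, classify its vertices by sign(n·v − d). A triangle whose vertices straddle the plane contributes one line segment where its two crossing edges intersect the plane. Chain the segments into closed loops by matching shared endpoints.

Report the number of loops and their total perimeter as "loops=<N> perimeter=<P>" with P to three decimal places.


loops=1 perimeter=13.120

Straddling triangles (8 of 12):
  (v4,v1,v0) [+--] → (-1.295, -1.915, 1.0101)–(-1.295, -1.915, -1.365)  len=2.3751
  (v2,v4,v0) [-+-] → (-1.295, 1.4171, -1.365)–(-1.295, -1.915, -1.365)  len=3.3321
  (v1,v7,v3) [-+-] → (-1.295, -1.4171, 1.365)–(-1.295, 1.915, 1.365)  len=3.3321
  (v5,v1,v4) [+-+] → (-1.295, -1.915, 1.365)–(-1.295, -1.915, 1.0101)  len=0.3549
  (v5,v7,v1) [++-] → (-1.295, -1.4171, 1.365)–(-1.295, -1.915, 1.365)  len=0.4979
  (v3,v7,v2) [-+-] → (-1.295, 1.915, 1.365)–(-1.295, 1.915, -1.0101)  len=2.3751
  (v6,v4,v2) [++-] → (-1.295, 1.4171, -1.365)–(-1.295, 1.915, -1.365)  len=0.4979
  (v2,v7,v6) [-++] → (-1.295, 1.915, -1.0101)–(-1.295, 1.915, -1.365)  len=0.3549

Chained into 1 loop(s):
  loop 1: 8 segments, perimeter = 13.1200
Total perimeter = 13.120


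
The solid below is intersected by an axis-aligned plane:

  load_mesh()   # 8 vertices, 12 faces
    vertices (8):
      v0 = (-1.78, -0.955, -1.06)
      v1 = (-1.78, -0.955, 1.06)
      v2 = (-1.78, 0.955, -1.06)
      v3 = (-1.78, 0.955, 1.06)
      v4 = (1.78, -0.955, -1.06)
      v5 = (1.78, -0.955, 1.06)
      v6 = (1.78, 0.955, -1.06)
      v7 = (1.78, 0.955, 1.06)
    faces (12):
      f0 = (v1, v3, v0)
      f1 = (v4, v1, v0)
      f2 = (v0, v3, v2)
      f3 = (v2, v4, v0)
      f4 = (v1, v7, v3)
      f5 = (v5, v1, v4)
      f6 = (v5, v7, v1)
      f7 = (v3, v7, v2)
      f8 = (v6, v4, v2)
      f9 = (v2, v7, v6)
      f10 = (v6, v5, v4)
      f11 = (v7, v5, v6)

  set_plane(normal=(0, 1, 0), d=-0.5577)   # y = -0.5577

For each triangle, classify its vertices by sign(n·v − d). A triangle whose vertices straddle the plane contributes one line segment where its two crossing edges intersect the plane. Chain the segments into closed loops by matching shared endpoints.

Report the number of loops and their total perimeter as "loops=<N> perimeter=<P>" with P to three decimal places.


loops=1 perimeter=11.360

Straddling triangles (8 of 12):
  (v1,v3,v0) [-+-] → (-1.78, -0.5577, 1.06)–(-1.78, -0.5577, -0.619018)  len=1.6790
  (v0,v3,v2) [-++] → (-1.78, -0.5577, -0.619018)–(-1.78, -0.5577, -1.06)  len=0.4410
  (v2,v4,v0) [+--] → (1.03948, -0.5577, -1.06)–(-1.78, -0.5577, -1.06)  len=2.8195
  (v1,v7,v3) [-++] → (-1.03948, -0.5577, 1.06)–(-1.78, -0.5577, 1.06)  len=0.7405
  (v5,v7,v1) [-+-] → (1.78, -0.5577, 1.06)–(-1.03948, -0.5577, 1.06)  len=2.8195
  (v6,v4,v2) [+-+] → (1.78, -0.5577, -1.06)–(1.03948, -0.5577, -1.06)  len=0.7405
  (v6,v5,v4) [+--] → (1.78, -0.5577, 0.619018)–(1.78, -0.5577, -1.06)  len=1.6790
  (v7,v5,v6) [+-+] → (1.78, -0.5577, 1.06)–(1.78, -0.5577, 0.619018)  len=0.4410

Chained into 1 loop(s):
  loop 1: 8 segments, perimeter = 11.3600
Total perimeter = 11.360


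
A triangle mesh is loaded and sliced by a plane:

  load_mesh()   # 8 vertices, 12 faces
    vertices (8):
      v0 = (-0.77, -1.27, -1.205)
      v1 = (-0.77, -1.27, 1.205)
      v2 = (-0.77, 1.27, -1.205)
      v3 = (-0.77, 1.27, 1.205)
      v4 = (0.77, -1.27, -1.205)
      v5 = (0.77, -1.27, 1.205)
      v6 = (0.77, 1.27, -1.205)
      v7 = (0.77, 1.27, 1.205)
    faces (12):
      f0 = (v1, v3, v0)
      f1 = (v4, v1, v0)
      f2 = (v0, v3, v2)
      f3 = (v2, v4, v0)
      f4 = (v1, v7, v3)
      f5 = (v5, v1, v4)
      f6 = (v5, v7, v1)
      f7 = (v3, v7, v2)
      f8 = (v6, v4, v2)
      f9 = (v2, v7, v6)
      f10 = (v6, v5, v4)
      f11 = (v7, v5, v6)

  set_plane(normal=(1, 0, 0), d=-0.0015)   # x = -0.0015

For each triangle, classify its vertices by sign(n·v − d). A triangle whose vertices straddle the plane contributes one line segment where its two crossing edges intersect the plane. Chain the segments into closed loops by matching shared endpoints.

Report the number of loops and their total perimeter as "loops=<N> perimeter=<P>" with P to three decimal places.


Straddling triangles (8 of 12):
  (v4,v1,v0) [+--] → (-0.0015, -1.27, 0.0023474)–(-0.0015, -1.27, -1.205)  len=1.2073
  (v2,v4,v0) [-+-] → (-0.0015, 0.00247403, -1.205)–(-0.0015, -1.27, -1.205)  len=1.2725
  (v1,v7,v3) [-+-] → (-0.0015, -0.00247403, 1.205)–(-0.0015, 1.27, 1.205)  len=1.2725
  (v5,v1,v4) [+-+] → (-0.0015, -1.27, 1.205)–(-0.0015, -1.27, 0.0023474)  len=1.2027
  (v5,v7,v1) [++-] → (-0.0015, -0.00247403, 1.205)–(-0.0015, -1.27, 1.205)  len=1.2675
  (v3,v7,v2) [-+-] → (-0.0015, 1.27, 1.205)–(-0.0015, 1.27, -0.0023474)  len=1.2073
  (v6,v4,v2) [++-] → (-0.0015, 0.00247403, -1.205)–(-0.0015, 1.27, -1.205)  len=1.2675
  (v2,v7,v6) [-++] → (-0.0015, 1.27, -0.0023474)–(-0.0015, 1.27, -1.205)  len=1.2027

Chained into 1 loop(s):
  loop 1: 8 segments, perimeter = 9.9000
Total perimeter = 9.900

loops=1 perimeter=9.900


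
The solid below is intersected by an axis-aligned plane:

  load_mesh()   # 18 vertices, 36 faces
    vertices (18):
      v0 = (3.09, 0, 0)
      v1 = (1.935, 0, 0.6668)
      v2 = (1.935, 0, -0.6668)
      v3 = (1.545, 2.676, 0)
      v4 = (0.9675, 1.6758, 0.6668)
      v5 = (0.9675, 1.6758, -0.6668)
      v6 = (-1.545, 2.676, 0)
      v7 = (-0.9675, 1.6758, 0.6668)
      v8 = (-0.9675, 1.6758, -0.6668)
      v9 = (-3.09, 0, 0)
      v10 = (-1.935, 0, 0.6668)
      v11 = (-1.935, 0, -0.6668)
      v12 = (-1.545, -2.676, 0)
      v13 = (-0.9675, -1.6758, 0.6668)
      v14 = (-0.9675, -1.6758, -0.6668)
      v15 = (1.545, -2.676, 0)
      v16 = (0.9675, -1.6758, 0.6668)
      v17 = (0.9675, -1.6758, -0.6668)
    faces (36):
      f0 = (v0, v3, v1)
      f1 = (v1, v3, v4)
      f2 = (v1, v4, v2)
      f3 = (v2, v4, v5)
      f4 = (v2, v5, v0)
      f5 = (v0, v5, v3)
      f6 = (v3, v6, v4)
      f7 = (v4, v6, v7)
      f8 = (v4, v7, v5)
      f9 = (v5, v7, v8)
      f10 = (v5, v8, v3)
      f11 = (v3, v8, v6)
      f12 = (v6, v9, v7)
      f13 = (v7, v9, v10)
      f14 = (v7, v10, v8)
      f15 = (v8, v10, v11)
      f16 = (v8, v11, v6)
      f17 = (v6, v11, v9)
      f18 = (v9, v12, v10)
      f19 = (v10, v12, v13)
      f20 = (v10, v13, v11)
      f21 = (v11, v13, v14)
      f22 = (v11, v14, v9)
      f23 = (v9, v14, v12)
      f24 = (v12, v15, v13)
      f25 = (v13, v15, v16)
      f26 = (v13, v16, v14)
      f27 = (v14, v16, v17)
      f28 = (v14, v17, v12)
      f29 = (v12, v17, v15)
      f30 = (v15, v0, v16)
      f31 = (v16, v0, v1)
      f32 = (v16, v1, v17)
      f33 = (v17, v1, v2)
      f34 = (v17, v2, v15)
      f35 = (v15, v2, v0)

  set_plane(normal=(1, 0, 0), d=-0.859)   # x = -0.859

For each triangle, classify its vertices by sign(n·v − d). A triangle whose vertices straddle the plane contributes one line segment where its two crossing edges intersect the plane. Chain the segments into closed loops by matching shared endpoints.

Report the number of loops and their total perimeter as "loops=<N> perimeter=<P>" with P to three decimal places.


loops=2 perimeter=7.476

Straddling triangles (12 of 36):
  (v3,v6,v4) [+-+] → (-0.859, 2.676, 0)–(-0.859, 2.40291, 0.18206)  len=0.3282
  (v4,v6,v7) [+--] → (-0.859, 2.40291, 0.18206)–(-0.859, 1.6758, 0.6668)  len=0.8739
  (v4,v7,v5) [+-+] → (-0.859, 1.6758, 0.6668)–(-0.859, 1.6758, 0.592022)  len=0.0748
  (v5,v7,v8) [+--] → (-0.859, 1.6758, 0.592022)–(-0.859, 1.6758, -0.6668)  len=1.2588
  (v5,v8,v3) [+-+] → (-0.859, 1.6758, -0.6668)–(-0.859, 1.71899, -0.638005)  len=0.0519
  (v3,v8,v6) [+--] → (-0.859, 1.71899, -0.638005)–(-0.859, 2.676, 0)  len=1.1502
  (v12,v15,v13) [-+-] → (-0.859, -2.676, 0)–(-0.859, -1.71899, 0.638005)  len=1.1502
  (v13,v15,v16) [-++] → (-0.859, -1.71899, 0.638005)–(-0.859, -1.6758, 0.6668)  len=0.0519
  (v13,v16,v14) [-+-] → (-0.859, -1.6758, 0.6668)–(-0.859, -1.6758, -0.592022)  len=1.2588
  (v14,v16,v17) [-++] → (-0.859, -1.6758, -0.592022)–(-0.859, -1.6758, -0.6668)  len=0.0748
  (v14,v17,v12) [-+-] → (-0.859, -1.6758, -0.6668)–(-0.859, -2.40291, -0.18206)  len=0.8739
  (v12,v17,v15) [-++] → (-0.859, -2.40291, -0.18206)–(-0.859, -2.676, 0)  len=0.3282

Chained into 2 loop(s):
  loop 1: 6 segments, perimeter = 3.7378
  loop 2: 6 segments, perimeter = 3.7378
Total perimeter = 7.476


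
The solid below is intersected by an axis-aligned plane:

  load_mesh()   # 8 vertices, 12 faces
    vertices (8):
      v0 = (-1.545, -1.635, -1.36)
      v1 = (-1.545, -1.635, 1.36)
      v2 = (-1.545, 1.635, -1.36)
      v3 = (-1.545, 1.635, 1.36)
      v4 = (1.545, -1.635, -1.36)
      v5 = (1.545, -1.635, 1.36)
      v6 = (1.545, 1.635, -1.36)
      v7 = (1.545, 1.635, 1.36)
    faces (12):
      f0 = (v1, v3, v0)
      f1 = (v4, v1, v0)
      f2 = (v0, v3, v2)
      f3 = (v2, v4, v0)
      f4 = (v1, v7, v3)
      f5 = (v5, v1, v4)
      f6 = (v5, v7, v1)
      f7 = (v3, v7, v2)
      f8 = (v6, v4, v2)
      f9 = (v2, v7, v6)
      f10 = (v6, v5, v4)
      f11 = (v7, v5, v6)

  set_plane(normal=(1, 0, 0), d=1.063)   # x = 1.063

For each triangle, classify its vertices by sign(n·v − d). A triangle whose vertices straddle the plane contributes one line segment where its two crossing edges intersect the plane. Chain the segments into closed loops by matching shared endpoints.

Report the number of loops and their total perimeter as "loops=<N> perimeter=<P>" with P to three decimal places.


Straddling triangles (8 of 12):
  (v4,v1,v0) [+--] → (1.063, -1.635, -0.935715)–(1.063, -1.635, -1.36)  len=0.4243
  (v2,v4,v0) [-+-] → (1.063, -1.12492, -1.36)–(1.063, -1.635, -1.36)  len=0.5101
  (v1,v7,v3) [-+-] → (1.063, 1.12492, 1.36)–(1.063, 1.635, 1.36)  len=0.5101
  (v5,v1,v4) [+-+] → (1.063, -1.635, 1.36)–(1.063, -1.635, -0.935715)  len=2.2957
  (v5,v7,v1) [++-] → (1.063, 1.12492, 1.36)–(1.063, -1.635, 1.36)  len=2.7599
  (v3,v7,v2) [-+-] → (1.063, 1.635, 1.36)–(1.063, 1.635, 0.935715)  len=0.4243
  (v6,v4,v2) [++-] → (1.063, -1.12492, -1.36)–(1.063, 1.635, -1.36)  len=2.7599
  (v2,v7,v6) [-++] → (1.063, 1.635, 0.935715)–(1.063, 1.635, -1.36)  len=2.2957

Chained into 1 loop(s):
  loop 1: 8 segments, perimeter = 11.9800
Total perimeter = 11.980

loops=1 perimeter=11.980


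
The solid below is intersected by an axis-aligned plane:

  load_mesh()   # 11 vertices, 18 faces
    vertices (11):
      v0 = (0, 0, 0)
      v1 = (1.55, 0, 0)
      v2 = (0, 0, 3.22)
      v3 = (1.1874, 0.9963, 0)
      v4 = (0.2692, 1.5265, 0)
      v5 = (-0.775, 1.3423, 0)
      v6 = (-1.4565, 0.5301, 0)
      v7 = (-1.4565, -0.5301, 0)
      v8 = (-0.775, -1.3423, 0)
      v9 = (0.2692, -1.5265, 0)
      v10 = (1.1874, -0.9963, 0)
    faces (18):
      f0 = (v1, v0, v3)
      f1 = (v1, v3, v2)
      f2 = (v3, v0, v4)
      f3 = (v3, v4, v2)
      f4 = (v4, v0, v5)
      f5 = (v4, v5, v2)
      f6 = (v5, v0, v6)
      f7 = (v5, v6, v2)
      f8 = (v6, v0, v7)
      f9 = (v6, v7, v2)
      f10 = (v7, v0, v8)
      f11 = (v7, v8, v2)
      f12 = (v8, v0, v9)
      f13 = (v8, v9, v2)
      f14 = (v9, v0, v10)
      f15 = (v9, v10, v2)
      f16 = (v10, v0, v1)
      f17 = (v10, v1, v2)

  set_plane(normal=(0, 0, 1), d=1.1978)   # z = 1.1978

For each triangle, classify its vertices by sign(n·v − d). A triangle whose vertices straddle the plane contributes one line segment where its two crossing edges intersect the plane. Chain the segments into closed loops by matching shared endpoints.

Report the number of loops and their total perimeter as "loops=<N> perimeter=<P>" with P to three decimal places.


Straddling triangles (9 of 18):
  (v1,v3,v2) [--+] → (0.745702, 0.625689, 1.1978)–(0.973419, 0, 1.1978)  len=0.6658
  (v3,v4,v2) [--+] → (0.169061, 0.958661, 1.1978)–(0.745702, 0.625689, 1.1978)  len=0.6659
  (v4,v5,v2) [--+] → (-0.48671, 0.842981, 1.1978)–(0.169061, 0.958661, 1.1978)  len=0.6659
  (v5,v6,v2) [--+] → (-0.9147, 0.332909, 1.1978)–(-0.48671, 0.842981, 1.1978)  len=0.6658
  (v6,v7,v2) [--+] → (-0.9147, -0.332909, 1.1978)–(-0.9147, 0.332909, 1.1978)  len=0.6658
  (v7,v8,v2) [--+] → (-0.48671, -0.842981, 1.1978)–(-0.9147, -0.332909, 1.1978)  len=0.6658
  (v8,v9,v2) [--+] → (0.169061, -0.958661, 1.1978)–(-0.48671, -0.842981, 1.1978)  len=0.6659
  (v9,v10,v2) [--+] → (0.745702, -0.625689, 1.1978)–(0.169061, -0.958661, 1.1978)  len=0.6659
  (v10,v1,v2) [--+] → (0.973419, 0, 1.1978)–(0.745702, -0.625689, 1.1978)  len=0.6658

Chained into 1 loop(s):
  loop 1: 9 segments, perimeter = 5.9927
Total perimeter = 5.993

loops=1 perimeter=5.993


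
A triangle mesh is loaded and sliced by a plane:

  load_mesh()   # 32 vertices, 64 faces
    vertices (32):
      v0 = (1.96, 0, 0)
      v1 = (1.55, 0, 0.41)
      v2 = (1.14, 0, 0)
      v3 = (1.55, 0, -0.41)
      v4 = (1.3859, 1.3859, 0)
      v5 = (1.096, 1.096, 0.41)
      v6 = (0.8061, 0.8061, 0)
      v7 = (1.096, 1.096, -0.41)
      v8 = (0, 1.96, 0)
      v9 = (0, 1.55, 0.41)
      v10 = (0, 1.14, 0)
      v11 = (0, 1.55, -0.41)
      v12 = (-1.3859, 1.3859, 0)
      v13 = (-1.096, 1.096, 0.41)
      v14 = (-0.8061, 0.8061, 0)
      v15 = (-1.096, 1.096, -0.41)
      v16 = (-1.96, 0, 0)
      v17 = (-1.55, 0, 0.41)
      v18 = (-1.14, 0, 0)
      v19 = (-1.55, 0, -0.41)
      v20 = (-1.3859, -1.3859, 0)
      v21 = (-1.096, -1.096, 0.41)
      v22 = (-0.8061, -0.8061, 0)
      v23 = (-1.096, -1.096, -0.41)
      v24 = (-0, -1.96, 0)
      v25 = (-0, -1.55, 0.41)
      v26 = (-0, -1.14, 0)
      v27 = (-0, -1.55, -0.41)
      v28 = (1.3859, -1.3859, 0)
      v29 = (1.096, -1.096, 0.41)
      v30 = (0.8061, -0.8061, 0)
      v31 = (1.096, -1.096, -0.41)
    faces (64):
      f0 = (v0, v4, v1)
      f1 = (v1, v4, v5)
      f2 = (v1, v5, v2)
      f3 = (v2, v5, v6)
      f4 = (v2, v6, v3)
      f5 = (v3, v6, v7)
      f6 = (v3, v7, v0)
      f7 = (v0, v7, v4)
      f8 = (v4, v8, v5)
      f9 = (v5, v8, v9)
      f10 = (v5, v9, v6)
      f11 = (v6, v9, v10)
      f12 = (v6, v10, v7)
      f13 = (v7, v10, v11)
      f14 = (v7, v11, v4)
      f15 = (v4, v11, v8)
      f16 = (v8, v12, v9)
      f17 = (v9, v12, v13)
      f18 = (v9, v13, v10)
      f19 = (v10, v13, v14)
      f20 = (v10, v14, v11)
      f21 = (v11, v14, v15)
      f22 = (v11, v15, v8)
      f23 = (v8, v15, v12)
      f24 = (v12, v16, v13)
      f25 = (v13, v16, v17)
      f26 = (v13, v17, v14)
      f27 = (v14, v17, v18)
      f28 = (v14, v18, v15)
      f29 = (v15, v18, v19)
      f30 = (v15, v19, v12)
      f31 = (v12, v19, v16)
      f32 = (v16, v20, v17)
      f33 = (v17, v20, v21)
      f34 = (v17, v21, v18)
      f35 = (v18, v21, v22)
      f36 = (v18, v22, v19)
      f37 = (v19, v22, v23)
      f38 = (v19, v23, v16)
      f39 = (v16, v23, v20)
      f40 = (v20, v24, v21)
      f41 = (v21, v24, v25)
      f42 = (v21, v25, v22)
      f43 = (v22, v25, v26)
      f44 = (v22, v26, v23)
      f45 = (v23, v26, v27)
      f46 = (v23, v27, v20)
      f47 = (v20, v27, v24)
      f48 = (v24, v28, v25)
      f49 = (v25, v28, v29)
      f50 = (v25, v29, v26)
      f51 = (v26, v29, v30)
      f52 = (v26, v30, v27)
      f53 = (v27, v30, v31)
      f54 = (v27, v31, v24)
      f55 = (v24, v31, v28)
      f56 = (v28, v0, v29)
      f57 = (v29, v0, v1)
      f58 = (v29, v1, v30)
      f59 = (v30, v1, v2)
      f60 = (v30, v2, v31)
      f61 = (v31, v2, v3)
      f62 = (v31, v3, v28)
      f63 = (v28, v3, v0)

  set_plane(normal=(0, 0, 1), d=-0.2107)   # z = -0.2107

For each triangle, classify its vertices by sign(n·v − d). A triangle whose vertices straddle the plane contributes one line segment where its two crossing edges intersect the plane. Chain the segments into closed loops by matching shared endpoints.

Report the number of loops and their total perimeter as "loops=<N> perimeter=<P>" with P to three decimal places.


loops=2 perimeter=18.981

Straddling triangles (32 of 64):
  (v2,v6,v3) [++-] → (1.18839, 0.391843, -0.2107)–(1.3507, 0, -0.2107)  len=0.4241
  (v3,v6,v7) [-+-] → (1.18839, 0.391843, -0.2107)–(0.95508, 0.95508, -0.2107)  len=0.6096
  (v3,v7,v0) [--+] → (1.51599, 0.563237, -0.2107)–(1.7493, 0, -0.2107)  len=0.6096
  (v0,v7,v4) [+-+] → (1.51599, 0.563237, -0.2107)–(1.23692, 1.23692, -0.2107)  len=0.7292
  (v6,v10,v7) [++-] → (0.563237, 1.11739, -0.2107)–(0.95508, 0.95508, -0.2107)  len=0.4241
  (v7,v10,v11) [-+-] → (0.563237, 1.11739, -0.2107)–(0, 1.3507, -0.2107)  len=0.6096
  (v7,v11,v4) [--+] → (0.673683, 1.47023, -0.2107)–(1.23692, 1.23692, -0.2107)  len=0.6096
  (v4,v11,v8) [+-+] → (0.673683, 1.47023, -0.2107)–(0, 1.7493, -0.2107)  len=0.7292
  (v10,v14,v11) [++-] → (-0.391843, 1.18839, -0.2107)–(0, 1.3507, -0.2107)  len=0.4241
  (v11,v14,v15) [-+-] → (-0.391843, 1.18839, -0.2107)–(-0.95508, 0.95508, -0.2107)  len=0.6096
  (v11,v15,v8) [--+] → (-0.563237, 1.51599, -0.2107)–(0, 1.7493, -0.2107)  len=0.6096
  (v8,v15,v12) [+-+] → (-0.563237, 1.51599, -0.2107)–(-1.23692, 1.23692, -0.2107)  len=0.7292
  (v14,v18,v15) [++-] → (-1.11739, 0.563237, -0.2107)–(-0.95508, 0.95508, -0.2107)  len=0.4241
  (v15,v18,v19) [-+-] → (-1.11739, 0.563237, -0.2107)–(-1.3507, 0, -0.2107)  len=0.6096
  (v15,v19,v12) [--+] → (-1.47023, 0.673683, -0.2107)–(-1.23692, 1.23692, -0.2107)  len=0.6096
  (v12,v19,v16) [+-+] → (-1.47023, 0.673683, -0.2107)–(-1.7493, 0, -0.2107)  len=0.7292
  (v18,v22,v19) [++-] → (-1.18839, -0.391843, -0.2107)–(-1.3507, 0, -0.2107)  len=0.4241
  (v19,v22,v23) [-+-] → (-1.18839, -0.391843, -0.2107)–(-0.95508, -0.95508, -0.2107)  len=0.6096
  (v19,v23,v16) [--+] → (-1.51599, -0.563237, -0.2107)–(-1.7493, 0, -0.2107)  len=0.6096
  (v16,v23,v20) [+-+] → (-1.51599, -0.563237, -0.2107)–(-1.23692, -1.23692, -0.2107)  len=0.7292
  (v22,v26,v23) [++-] → (-0.563237, -1.11739, -0.2107)–(-0.95508, -0.95508, -0.2107)  len=0.4241
  (v23,v26,v27) [-+-] → (-0.563237, -1.11739, -0.2107)–(0, -1.3507, -0.2107)  len=0.6096
  (v23,v27,v20) [--+] → (-0.673683, -1.47023, -0.2107)–(-1.23692, -1.23692, -0.2107)  len=0.6096
  (v20,v27,v24) [+-+] → (-0.673683, -1.47023, -0.2107)–(0, -1.7493, -0.2107)  len=0.7292
  (v26,v30,v27) [++-] → (0.391843, -1.18839, -0.2107)–(0, -1.3507, -0.2107)  len=0.4241
  (v27,v30,v31) [-+-] → (0.391843, -1.18839, -0.2107)–(0.95508, -0.95508, -0.2107)  len=0.6096
  (v27,v31,v24) [--+] → (0.563237, -1.51599, -0.2107)–(0, -1.7493, -0.2107)  len=0.6096
  (v24,v31,v28) [+-+] → (0.563237, -1.51599, -0.2107)–(1.23692, -1.23692, -0.2107)  len=0.7292
  (v30,v2,v31) [++-] → (1.11739, -0.563237, -0.2107)–(0.95508, -0.95508, -0.2107)  len=0.4241
  (v31,v2,v3) [-+-] → (1.11739, -0.563237, -0.2107)–(1.3507, 0, -0.2107)  len=0.6096
  (v31,v3,v28) [--+] → (1.47023, -0.673683, -0.2107)–(1.23692, -1.23692, -0.2107)  len=0.6096
  (v28,v3,v0) [+-+] → (1.47023, -0.673683, -0.2107)–(1.7493, 0, -0.2107)  len=0.7292

Chained into 2 loop(s):
  loop 1: 16 segments, perimeter = 8.2702
  loop 2: 16 segments, perimeter = 10.7108
Total perimeter = 18.981


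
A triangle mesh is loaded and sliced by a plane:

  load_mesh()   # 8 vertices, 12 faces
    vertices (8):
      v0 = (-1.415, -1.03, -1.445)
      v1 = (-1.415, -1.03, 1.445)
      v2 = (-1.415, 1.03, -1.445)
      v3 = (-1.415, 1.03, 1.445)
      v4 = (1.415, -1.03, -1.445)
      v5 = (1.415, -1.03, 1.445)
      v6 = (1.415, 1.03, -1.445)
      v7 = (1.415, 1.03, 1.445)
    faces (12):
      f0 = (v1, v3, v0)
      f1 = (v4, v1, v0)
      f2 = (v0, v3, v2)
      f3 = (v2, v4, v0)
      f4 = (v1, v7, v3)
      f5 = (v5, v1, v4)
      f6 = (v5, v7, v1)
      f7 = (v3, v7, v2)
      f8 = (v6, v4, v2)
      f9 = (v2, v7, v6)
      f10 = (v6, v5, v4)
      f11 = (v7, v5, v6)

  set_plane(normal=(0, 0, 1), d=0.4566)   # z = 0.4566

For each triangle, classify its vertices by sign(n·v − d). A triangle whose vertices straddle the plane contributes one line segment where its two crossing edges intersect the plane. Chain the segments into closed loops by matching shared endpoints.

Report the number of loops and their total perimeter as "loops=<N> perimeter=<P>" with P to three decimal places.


loops=1 perimeter=9.780

Straddling triangles (8 of 12):
  (v1,v3,v0) [++-] → (-1.415, 0.325466, 0.4566)–(-1.415, -1.03, 0.4566)  len=1.3555
  (v4,v1,v0) [-+-] → (-0.44712, -1.03, 0.4566)–(-1.415, -1.03, 0.4566)  len=0.9679
  (v0,v3,v2) [-+-] → (-1.415, 0.325466, 0.4566)–(-1.415, 1.03, 0.4566)  len=0.7045
  (v5,v1,v4) [++-] → (-0.44712, -1.03, 0.4566)–(1.415, -1.03, 0.4566)  len=1.8621
  (v3,v7,v2) [++-] → (0.44712, 1.03, 0.4566)–(-1.415, 1.03, 0.4566)  len=1.8621
  (v2,v7,v6) [-+-] → (0.44712, 1.03, 0.4566)–(1.415, 1.03, 0.4566)  len=0.9679
  (v6,v5,v4) [-+-] → (1.415, -0.325466, 0.4566)–(1.415, -1.03, 0.4566)  len=0.7045
  (v7,v5,v6) [++-] → (1.415, -0.325466, 0.4566)–(1.415, 1.03, 0.4566)  len=1.3555

Chained into 1 loop(s):
  loop 1: 8 segments, perimeter = 9.7800
Total perimeter = 9.780


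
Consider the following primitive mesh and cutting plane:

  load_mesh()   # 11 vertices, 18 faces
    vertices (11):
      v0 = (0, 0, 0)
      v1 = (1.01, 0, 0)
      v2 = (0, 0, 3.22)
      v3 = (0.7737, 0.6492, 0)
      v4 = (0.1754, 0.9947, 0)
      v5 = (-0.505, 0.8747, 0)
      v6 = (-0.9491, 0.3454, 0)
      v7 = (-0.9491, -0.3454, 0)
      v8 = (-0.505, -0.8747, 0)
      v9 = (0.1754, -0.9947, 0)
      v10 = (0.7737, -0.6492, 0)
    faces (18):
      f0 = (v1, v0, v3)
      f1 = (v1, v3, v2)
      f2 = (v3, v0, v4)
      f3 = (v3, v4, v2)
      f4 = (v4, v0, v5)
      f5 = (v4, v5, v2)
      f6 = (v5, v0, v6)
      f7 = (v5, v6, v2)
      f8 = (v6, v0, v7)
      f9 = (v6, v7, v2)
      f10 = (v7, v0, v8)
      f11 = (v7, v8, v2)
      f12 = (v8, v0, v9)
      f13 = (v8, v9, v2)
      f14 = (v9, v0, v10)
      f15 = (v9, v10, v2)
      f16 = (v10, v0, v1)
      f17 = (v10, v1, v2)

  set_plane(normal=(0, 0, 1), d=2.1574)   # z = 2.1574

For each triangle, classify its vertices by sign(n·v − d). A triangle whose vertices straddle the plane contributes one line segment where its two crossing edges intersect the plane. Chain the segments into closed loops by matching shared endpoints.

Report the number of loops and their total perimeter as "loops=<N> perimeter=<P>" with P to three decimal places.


Straddling triangles (9 of 18):
  (v1,v3,v2) [--+] → (0.255321, 0.214236, 2.1574)–(0.3333, 0, 2.1574)  len=0.2280
  (v3,v4,v2) [--+] → (0.057882, 0.328251, 2.1574)–(0.255321, 0.214236, 2.1574)  len=0.2280
  (v4,v5,v2) [--+] → (-0.16665, 0.288651, 2.1574)–(0.057882, 0.328251, 2.1574)  len=0.2280
  (v5,v6,v2) [--+] → (-0.313203, 0.113982, 2.1574)–(-0.16665, 0.288651, 2.1574)  len=0.2280
  (v6,v7,v2) [--+] → (-0.313203, -0.113982, 2.1574)–(-0.313203, 0.113982, 2.1574)  len=0.2280
  (v7,v8,v2) [--+] → (-0.16665, -0.288651, 2.1574)–(-0.313203, -0.113982, 2.1574)  len=0.2280
  (v8,v9,v2) [--+] → (0.057882, -0.328251, 2.1574)–(-0.16665, -0.288651, 2.1574)  len=0.2280
  (v9,v10,v2) [--+] → (0.255321, -0.214236, 2.1574)–(0.057882, -0.328251, 2.1574)  len=0.2280
  (v10,v1,v2) [--+] → (0.3333, 0, 2.1574)–(0.255321, -0.214236, 2.1574)  len=0.2280

Chained into 1 loop(s):
  loop 1: 9 segments, perimeter = 2.0519
Total perimeter = 2.052

loops=1 perimeter=2.052


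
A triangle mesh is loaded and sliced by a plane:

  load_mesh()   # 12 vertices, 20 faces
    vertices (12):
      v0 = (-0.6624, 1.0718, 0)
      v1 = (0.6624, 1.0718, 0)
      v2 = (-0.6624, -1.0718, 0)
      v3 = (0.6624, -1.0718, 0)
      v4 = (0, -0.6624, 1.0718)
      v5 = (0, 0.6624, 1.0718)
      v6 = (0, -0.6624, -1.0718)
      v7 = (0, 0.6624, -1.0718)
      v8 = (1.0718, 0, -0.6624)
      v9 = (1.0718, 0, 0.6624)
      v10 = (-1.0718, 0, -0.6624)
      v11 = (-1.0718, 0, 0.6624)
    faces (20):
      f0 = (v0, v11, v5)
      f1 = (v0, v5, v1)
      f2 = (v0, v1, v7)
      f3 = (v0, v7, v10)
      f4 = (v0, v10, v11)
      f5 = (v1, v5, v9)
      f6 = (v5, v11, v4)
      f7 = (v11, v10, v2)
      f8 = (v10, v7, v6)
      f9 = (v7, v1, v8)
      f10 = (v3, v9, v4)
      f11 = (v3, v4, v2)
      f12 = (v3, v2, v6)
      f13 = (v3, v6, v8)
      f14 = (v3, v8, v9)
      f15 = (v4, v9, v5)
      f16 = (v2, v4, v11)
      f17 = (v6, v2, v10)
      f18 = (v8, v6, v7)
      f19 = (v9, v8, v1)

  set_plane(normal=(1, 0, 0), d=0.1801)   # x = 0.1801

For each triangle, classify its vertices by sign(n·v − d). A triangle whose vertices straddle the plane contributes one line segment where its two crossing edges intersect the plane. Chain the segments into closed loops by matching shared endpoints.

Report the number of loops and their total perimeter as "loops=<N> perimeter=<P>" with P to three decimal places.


loops=1 perimeter=6.805

Straddling triangles (10 of 20):
  (v0,v5,v1) [--+] → (0.1801, 0.773712, 0.780388)–(0.1801, 1.0718, 0)  len=0.8354
  (v0,v1,v7) [-+-] → (0.1801, 1.0718, 0)–(0.1801, 0.773712, -0.780388)  len=0.8354
  (v1,v5,v9) [+-+] → (0.1801, 0.773712, 0.780388)–(0.1801, 0.551094, 1.00301)  len=0.3148
  (v7,v1,v8) [-++] → (0.1801, 0.773712, -0.780388)–(0.1801, 0.551094, -1.00301)  len=0.3148
  (v3,v9,v4) [++-] → (0.1801, -0.551094, 1.00301)–(0.1801, -0.773712, 0.780388)  len=0.3148
  (v3,v4,v2) [+--] → (0.1801, -0.773712, 0.780388)–(0.1801, -1.0718, 0)  len=0.8354
  (v3,v2,v6) [+--] → (0.1801, -1.0718, 0)–(0.1801, -0.773712, -0.780388)  len=0.8354
  (v3,v6,v8) [+-+] → (0.1801, -0.773712, -0.780388)–(0.1801, -0.551094, -1.00301)  len=0.3148
  (v4,v9,v5) [-+-] → (0.1801, -0.551094, 1.00301)–(0.1801, 0.551094, 1.00301)  len=1.1022
  (v8,v6,v7) [+--] → (0.1801, -0.551094, -1.00301)–(0.1801, 0.551094, -1.00301)  len=1.1022

Chained into 1 loop(s):
  loop 1: 10 segments, perimeter = 6.8052
Total perimeter = 6.805


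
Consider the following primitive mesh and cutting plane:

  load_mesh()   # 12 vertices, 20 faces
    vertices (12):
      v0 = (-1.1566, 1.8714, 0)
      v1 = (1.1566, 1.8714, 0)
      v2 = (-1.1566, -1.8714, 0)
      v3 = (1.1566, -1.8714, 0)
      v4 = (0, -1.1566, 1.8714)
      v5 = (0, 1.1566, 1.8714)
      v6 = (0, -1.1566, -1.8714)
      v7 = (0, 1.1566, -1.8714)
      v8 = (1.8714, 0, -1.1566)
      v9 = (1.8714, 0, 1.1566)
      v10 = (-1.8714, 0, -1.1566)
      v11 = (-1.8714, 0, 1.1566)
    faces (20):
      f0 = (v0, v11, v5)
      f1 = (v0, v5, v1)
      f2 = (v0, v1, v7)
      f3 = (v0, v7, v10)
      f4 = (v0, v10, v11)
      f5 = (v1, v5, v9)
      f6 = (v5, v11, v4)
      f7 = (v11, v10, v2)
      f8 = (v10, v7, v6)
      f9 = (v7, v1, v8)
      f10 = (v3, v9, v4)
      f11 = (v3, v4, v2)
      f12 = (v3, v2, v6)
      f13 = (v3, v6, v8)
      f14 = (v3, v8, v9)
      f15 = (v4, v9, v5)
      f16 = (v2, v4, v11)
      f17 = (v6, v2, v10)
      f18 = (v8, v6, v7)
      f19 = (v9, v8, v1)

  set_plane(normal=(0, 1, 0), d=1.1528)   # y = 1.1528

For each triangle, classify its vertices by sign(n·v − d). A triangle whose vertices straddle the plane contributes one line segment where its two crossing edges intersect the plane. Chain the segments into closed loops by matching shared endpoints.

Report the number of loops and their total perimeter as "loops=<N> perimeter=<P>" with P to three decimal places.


loops=1 perimeter=9.863

Straddling triangles (10 of 20):
  (v0,v11,v5) [+-+] → (-1.43108, 1.1528, 0.444124)–(-0.00614847, 1.1528, 1.86905)  len=2.0152
  (v0,v7,v10) [++-] → (-0.00614847, 1.1528, -1.86905)–(-1.43108, 1.1528, -0.444124)  len=2.0152
  (v0,v10,v11) [+--] → (-1.43108, 1.1528, -0.444124)–(-1.43108, 1.1528, 0.444124)  len=0.8882
  (v1,v5,v9) [++-] → (0.00614847, 1.1528, 1.86905)–(1.43108, 1.1528, 0.444124)  len=2.0152
  (v5,v11,v4) [+--] → (-0.00614847, 1.1528, 1.86905)–(0, 1.1528, 1.8714)  len=0.0066
  (v10,v7,v6) [-+-] → (-0.00614847, 1.1528, -1.86905)–(0, 1.1528, -1.8714)  len=0.0066
  (v7,v1,v8) [++-] → (1.43108, 1.1528, -0.444124)–(0.00614847, 1.1528, -1.86905)  len=2.0152
  (v4,v9,v5) [--+] → (0.00614847, 1.1528, 1.86905)–(0, 1.1528, 1.8714)  len=0.0066
  (v8,v6,v7) [--+] → (0, 1.1528, -1.8714)–(0.00614847, 1.1528, -1.86905)  len=0.0066
  (v9,v8,v1) [--+] → (1.43108, 1.1528, -0.444124)–(1.43108, 1.1528, 0.444124)  len=0.8882

Chained into 1 loop(s):
  loop 1: 10 segments, perimeter = 9.8634
Total perimeter = 9.863


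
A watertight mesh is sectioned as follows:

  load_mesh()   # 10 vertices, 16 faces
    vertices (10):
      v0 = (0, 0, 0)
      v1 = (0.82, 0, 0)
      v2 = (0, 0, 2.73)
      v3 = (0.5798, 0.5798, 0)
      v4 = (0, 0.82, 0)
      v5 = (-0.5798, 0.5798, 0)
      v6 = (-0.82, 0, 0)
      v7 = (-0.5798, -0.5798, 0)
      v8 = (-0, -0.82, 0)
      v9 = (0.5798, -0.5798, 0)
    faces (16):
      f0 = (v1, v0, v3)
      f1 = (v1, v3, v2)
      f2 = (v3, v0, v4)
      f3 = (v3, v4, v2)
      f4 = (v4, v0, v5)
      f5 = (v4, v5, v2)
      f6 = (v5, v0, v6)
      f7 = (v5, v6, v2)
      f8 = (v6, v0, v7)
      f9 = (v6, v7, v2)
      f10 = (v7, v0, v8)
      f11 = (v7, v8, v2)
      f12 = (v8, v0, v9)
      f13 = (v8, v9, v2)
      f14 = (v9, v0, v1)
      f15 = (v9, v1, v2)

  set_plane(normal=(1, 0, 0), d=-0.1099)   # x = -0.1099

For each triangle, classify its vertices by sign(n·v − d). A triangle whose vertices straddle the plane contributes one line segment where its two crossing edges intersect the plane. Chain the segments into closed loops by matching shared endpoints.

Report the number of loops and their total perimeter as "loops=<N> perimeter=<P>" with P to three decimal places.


loops=1 perimeter=6.544

Straddling triangles (8 of 16):
  (v4,v0,v5) [++-] → (-0.1099, 0.1099, 0)–(-0.1099, 0.774471, 0)  len=0.6646
  (v4,v5,v2) [+-+] → (-0.1099, 0.774471, 0)–(-0.1099, 0.1099, 2.21253)  len=2.3102
  (v5,v0,v6) [-+-] → (-0.1099, 0.1099, 0)–(-0.1099, 0, 0)  len=0.1099
  (v5,v6,v2) [--+] → (-0.1099, 0, 2.36411)–(-0.1099, 0.1099, 2.21253)  len=0.1872
  (v6,v0,v7) [-+-] → (-0.1099, 0, 0)–(-0.1099, -0.1099, 0)  len=0.1099
  (v6,v7,v2) [--+] → (-0.1099, -0.1099, 2.21253)–(-0.1099, 0, 2.36411)  len=0.1872
  (v7,v0,v8) [-++] → (-0.1099, -0.1099, 0)–(-0.1099, -0.774471, 0)  len=0.6646
  (v7,v8,v2) [-++] → (-0.1099, -0.774471, 0)–(-0.1099, -0.1099, 2.21253)  len=2.3102

Chained into 1 loop(s):
  loop 1: 8 segments, perimeter = 6.5438
Total perimeter = 6.544


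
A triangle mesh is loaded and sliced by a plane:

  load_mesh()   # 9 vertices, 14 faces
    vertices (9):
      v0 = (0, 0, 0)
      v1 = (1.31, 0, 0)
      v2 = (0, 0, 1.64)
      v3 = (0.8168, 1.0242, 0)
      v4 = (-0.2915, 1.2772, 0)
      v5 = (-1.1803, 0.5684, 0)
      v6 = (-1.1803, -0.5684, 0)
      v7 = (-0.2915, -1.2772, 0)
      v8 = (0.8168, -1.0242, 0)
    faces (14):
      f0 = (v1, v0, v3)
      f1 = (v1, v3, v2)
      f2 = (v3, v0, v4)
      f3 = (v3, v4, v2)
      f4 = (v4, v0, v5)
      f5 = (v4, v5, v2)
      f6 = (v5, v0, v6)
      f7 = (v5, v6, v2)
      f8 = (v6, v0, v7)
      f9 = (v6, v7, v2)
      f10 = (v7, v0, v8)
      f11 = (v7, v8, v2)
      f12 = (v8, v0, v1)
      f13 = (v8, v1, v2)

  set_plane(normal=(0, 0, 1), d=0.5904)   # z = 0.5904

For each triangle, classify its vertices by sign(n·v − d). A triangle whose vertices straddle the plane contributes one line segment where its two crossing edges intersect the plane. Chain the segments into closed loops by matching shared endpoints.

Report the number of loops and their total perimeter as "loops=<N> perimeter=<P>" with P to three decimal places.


loops=1 perimeter=5.093

Straddling triangles (7 of 14):
  (v1,v3,v2) [--+] → (0.522752, 0.655488, 0.5904)–(0.8384, 0, 0.5904)  len=0.7275
  (v3,v4,v2) [--+] → (-0.18656, 0.817408, 0.5904)–(0.522752, 0.655488, 0.5904)  len=0.7276
  (v4,v5,v2) [--+] → (-0.755392, 0.363776, 0.5904)–(-0.18656, 0.817408, 0.5904)  len=0.7276
  (v5,v6,v2) [--+] → (-0.755392, -0.363776, 0.5904)–(-0.755392, 0.363776, 0.5904)  len=0.7276
  (v6,v7,v2) [--+] → (-0.18656, -0.817408, 0.5904)–(-0.755392, -0.363776, 0.5904)  len=0.7276
  (v7,v8,v2) [--+] → (0.522752, -0.655488, 0.5904)–(-0.18656, -0.817408, 0.5904)  len=0.7276
  (v8,v1,v2) [--+] → (0.8384, 0, 0.5904)–(0.522752, -0.655488, 0.5904)  len=0.7275

Chained into 1 loop(s):
  loop 1: 7 segments, perimeter = 5.0929
Total perimeter = 5.093


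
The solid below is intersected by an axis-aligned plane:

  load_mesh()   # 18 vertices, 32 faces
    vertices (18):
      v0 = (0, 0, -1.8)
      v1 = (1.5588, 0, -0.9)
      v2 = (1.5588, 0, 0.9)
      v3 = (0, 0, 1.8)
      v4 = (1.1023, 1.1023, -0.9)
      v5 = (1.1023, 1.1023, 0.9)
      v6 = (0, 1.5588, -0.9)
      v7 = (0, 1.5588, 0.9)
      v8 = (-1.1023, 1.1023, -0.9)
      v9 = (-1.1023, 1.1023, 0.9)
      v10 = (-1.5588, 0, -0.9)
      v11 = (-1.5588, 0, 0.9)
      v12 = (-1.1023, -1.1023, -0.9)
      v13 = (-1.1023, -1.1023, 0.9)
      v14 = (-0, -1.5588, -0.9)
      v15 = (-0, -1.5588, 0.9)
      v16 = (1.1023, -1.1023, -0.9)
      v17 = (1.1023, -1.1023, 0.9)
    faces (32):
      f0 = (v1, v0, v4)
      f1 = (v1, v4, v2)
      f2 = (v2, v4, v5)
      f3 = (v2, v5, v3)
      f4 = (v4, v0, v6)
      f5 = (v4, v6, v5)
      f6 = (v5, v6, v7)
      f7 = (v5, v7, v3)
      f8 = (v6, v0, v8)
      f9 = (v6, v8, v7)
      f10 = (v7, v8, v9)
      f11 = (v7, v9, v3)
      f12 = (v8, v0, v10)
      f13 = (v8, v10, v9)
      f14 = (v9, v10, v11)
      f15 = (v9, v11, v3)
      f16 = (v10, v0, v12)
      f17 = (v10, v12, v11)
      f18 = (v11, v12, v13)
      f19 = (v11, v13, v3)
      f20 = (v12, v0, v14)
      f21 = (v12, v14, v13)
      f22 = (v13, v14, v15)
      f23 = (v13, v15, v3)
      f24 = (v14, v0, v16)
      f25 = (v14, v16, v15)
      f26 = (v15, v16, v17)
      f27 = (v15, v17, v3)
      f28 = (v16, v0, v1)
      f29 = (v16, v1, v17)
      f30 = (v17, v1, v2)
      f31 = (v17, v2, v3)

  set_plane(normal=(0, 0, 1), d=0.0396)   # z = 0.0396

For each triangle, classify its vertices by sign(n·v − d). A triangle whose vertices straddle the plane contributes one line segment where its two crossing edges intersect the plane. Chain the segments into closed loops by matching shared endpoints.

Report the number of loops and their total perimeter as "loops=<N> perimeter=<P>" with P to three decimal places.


Straddling triangles (16 of 32):
  (v1,v4,v2) [--+] → (1.34059, 0.526899, 0.0396)–(1.5588, 0, 0.0396)  len=0.5703
  (v2,v4,v5) [+-+] → (1.34059, 0.526899, 0.0396)–(1.1023, 1.1023, 0.0396)  len=0.6228
  (v4,v6,v5) [--+] → (0.575401, 1.32051, 0.0396)–(1.1023, 1.1023, 0.0396)  len=0.5703
  (v5,v6,v7) [+-+] → (0.575401, 1.32051, 0.0396)–(0, 1.5588, 0.0396)  len=0.6228
  (v6,v8,v7) [--+] → (-0.526899, 1.34059, 0.0396)–(0, 1.5588, 0.0396)  len=0.5703
  (v7,v8,v9) [+-+] → (-0.526899, 1.34059, 0.0396)–(-1.1023, 1.1023, 0.0396)  len=0.6228
  (v8,v10,v9) [--+] → (-1.32051, 0.575401, 0.0396)–(-1.1023, 1.1023, 0.0396)  len=0.5703
  (v9,v10,v11) [+-+] → (-1.32051, 0.575401, 0.0396)–(-1.5588, 0, 0.0396)  len=0.6228
  (v10,v12,v11) [--+] → (-1.34059, -0.526899, 0.0396)–(-1.5588, 0, 0.0396)  len=0.5703
  (v11,v12,v13) [+-+] → (-1.34059, -0.526899, 0.0396)–(-1.1023, -1.1023, 0.0396)  len=0.6228
  (v12,v14,v13) [--+] → (-0.575401, -1.32051, 0.0396)–(-1.1023, -1.1023, 0.0396)  len=0.5703
  (v13,v14,v15) [+-+] → (-0.575401, -1.32051, 0.0396)–(0, -1.5588, 0.0396)  len=0.6228
  (v14,v16,v15) [--+] → (0.526899, -1.34059, 0.0396)–(0, -1.5588, 0.0396)  len=0.5703
  (v15,v16,v17) [+-+] → (0.526899, -1.34059, 0.0396)–(1.1023, -1.1023, 0.0396)  len=0.6228
  (v16,v1,v17) [--+] → (1.32051, -0.575401, 0.0396)–(1.1023, -1.1023, 0.0396)  len=0.5703
  (v17,v1,v2) [+-+] → (1.32051, -0.575401, 0.0396)–(1.5588, 0, 0.0396)  len=0.6228

Chained into 1 loop(s):
  loop 1: 16 segments, perimeter = 9.5447
Total perimeter = 9.545

loops=1 perimeter=9.545
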